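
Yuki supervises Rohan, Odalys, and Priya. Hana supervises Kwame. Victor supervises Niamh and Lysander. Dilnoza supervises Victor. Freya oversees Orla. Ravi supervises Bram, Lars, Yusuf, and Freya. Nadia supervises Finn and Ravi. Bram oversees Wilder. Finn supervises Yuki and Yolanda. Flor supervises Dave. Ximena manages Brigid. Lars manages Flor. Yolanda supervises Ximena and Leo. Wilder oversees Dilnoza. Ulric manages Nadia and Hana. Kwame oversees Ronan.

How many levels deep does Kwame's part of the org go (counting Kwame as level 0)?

1

The longest chain under Kwame runs Kwame → Ronan, which is 1 level below Kwame.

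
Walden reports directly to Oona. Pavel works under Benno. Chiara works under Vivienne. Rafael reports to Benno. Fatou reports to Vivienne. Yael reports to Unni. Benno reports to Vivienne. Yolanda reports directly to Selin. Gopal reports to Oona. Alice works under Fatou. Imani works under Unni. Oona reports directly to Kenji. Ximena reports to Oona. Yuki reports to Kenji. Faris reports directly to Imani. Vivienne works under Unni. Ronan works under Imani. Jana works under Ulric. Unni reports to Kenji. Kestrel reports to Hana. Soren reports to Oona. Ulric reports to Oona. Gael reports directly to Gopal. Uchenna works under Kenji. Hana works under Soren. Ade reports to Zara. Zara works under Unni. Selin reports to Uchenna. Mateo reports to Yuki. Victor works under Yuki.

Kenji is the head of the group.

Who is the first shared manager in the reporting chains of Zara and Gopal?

Zara's chain of managers is Unni, Kenji. Gopal's chain of managers is Oona, Kenji. The first manager that appears in both chains is Kenji.

Kenji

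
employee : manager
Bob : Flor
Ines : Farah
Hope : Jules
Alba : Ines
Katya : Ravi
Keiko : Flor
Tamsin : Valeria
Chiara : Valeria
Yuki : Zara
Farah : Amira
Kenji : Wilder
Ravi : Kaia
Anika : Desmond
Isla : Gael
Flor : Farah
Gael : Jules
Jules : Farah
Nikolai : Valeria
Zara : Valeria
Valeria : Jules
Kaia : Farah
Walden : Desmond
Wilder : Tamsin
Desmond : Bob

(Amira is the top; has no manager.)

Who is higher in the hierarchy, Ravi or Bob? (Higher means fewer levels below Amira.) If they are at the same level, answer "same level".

Both Ravi and Bob are 3 levels below Amira.

same level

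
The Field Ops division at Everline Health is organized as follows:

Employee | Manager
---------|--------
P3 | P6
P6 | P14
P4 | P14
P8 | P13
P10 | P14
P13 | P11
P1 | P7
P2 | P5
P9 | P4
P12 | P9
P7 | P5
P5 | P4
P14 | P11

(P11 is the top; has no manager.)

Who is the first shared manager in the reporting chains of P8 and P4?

P8's chain of managers is P13, P11. P4's chain of managers is P14, P11. The first manager that appears in both chains is P11.

P11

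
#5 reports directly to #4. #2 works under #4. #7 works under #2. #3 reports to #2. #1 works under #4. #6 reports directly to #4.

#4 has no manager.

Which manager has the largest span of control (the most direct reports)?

#4

Direct-report counts: #4 has 4; #2 has 2. The largest is 4, held by #4.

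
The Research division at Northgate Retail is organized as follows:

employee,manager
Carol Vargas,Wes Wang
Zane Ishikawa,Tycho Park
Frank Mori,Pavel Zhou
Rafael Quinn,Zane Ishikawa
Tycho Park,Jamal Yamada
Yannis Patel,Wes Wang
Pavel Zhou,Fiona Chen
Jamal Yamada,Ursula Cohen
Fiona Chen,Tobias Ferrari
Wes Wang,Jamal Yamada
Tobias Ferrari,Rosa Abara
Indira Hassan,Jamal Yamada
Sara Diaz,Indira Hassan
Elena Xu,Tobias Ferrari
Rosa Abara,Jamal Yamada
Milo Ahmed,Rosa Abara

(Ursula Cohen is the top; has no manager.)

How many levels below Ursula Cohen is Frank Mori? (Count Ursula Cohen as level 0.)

6

Chain from Frank Mori up to Ursula Cohen: Frank Mori → Pavel Zhou → Fiona Chen → Tobias Ferrari → Rosa Abara → Jamal Yamada → Ursula Cohen. That is 6 steps up, so Frank Mori is 6 levels below Ursula Cohen.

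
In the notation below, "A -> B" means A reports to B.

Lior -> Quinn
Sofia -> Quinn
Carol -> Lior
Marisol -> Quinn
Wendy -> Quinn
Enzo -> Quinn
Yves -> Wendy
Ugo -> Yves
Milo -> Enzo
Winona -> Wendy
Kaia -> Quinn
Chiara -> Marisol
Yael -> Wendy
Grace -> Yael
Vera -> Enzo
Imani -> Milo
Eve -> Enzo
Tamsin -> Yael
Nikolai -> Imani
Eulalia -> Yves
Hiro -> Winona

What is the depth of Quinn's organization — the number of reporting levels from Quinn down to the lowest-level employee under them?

4

The longest chain under Quinn runs Quinn → Enzo → Milo → Imani → Nikolai, which is 4 levels below Quinn.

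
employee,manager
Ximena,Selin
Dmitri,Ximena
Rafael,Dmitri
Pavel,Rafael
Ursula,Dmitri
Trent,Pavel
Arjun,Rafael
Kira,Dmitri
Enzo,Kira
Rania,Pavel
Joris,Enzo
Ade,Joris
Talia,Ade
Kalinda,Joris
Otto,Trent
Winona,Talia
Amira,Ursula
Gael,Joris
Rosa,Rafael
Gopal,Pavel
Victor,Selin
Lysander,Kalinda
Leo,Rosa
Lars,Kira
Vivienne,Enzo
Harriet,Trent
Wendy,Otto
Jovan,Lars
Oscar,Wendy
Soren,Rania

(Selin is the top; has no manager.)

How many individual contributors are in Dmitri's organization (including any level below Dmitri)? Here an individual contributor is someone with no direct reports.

12

The people in Dmitri's organization with no one reporting to them are Jovan, Vivienne, Gael, Lysander, Winona, Amira, Leo, Arjun, Gopal, Soren, Harriet, Oscar. That is 12.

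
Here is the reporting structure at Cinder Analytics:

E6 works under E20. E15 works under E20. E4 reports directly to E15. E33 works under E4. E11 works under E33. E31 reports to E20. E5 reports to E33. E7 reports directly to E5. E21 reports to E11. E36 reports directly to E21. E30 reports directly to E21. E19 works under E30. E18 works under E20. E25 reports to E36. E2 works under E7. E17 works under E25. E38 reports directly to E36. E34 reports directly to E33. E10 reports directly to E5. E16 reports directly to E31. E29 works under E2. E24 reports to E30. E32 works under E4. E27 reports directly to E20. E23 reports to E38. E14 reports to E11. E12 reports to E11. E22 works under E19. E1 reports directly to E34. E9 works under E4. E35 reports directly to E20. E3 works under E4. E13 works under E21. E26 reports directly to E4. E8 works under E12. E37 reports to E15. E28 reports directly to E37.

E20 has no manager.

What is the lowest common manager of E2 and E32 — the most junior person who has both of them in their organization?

E4

E2's chain of managers is E7, E5, E33, E4, E15, E20. E32's chain of managers is E4, E15, E20. The first manager that appears in both chains is E4.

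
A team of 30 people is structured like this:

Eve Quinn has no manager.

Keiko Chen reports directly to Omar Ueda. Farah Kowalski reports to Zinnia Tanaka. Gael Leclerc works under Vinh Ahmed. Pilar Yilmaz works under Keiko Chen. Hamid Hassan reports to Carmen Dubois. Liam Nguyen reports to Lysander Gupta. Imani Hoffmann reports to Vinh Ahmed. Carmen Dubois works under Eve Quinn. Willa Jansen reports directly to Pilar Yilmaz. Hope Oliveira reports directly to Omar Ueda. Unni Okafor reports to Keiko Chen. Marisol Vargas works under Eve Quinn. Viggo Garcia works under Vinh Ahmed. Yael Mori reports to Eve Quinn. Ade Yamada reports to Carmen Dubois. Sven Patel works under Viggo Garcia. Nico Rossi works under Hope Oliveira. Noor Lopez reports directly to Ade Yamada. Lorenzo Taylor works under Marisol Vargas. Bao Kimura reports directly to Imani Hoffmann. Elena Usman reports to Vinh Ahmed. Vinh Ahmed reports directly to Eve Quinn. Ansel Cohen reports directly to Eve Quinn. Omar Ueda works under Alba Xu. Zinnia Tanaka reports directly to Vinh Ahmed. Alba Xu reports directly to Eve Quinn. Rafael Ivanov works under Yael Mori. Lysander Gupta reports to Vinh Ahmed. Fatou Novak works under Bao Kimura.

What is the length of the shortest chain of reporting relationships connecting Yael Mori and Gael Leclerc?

3

Yael Mori is 1 level below Eve Quinn, and Gael Leclerc is 2 levels below Eve Quinn (their lowest common manager). The shortest path runs up from Yael Mori to Eve Quinn and back down to Gael Leclerc: 1 + 2 = 3 links.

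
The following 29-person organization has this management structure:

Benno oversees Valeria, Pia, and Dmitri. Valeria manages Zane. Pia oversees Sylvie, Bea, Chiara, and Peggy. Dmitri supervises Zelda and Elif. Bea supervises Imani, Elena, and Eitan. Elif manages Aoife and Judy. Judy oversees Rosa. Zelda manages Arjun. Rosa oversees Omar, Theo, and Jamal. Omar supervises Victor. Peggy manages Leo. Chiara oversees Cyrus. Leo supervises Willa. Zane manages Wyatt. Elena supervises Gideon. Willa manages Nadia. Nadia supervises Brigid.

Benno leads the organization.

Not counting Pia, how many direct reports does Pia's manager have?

Pia reports to Benno. Benno's other direct reports are Valeria, Dmitri — 2 peers.

2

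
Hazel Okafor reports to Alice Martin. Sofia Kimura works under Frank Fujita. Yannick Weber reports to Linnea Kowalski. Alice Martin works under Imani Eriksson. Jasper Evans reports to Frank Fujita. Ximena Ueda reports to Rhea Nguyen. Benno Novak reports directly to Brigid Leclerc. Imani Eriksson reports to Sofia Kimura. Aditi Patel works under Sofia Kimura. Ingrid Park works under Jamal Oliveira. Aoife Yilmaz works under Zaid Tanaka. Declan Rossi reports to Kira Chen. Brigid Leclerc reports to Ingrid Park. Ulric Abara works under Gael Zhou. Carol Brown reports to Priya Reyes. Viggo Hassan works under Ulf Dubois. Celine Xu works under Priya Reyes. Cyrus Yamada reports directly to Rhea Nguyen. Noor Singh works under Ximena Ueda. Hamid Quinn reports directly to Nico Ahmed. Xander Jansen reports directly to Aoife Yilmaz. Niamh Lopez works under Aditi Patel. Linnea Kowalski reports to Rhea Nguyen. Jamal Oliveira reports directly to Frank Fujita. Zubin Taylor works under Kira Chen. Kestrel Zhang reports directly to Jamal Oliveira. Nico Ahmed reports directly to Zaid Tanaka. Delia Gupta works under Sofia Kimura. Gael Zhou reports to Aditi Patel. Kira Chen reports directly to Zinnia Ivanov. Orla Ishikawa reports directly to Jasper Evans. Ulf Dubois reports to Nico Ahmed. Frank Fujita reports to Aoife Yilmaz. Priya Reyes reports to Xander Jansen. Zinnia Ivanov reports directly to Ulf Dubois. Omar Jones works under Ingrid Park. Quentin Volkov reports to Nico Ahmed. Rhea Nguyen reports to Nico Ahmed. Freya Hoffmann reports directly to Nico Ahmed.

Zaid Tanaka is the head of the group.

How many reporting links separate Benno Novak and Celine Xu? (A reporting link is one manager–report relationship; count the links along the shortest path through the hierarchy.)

8

Benno Novak is 5 levels below Aoife Yilmaz, and Celine Xu is 3 levels below Aoife Yilmaz (their lowest common manager). The shortest path runs up from Benno Novak to Aoife Yilmaz and back down to Celine Xu: 5 + 3 = 8 links.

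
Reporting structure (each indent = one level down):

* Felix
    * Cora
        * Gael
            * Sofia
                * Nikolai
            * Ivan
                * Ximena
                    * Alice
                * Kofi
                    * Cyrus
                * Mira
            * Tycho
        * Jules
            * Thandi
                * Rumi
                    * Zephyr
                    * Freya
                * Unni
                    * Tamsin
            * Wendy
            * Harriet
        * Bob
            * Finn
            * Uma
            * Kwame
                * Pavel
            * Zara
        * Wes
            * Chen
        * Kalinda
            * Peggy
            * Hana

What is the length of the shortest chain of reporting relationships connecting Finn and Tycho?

Finn is 2 levels below Cora, and Tycho is 2 levels below Cora (their lowest common manager). The shortest path runs up from Finn to Cora and back down to Tycho: 2 + 2 = 4 links.

4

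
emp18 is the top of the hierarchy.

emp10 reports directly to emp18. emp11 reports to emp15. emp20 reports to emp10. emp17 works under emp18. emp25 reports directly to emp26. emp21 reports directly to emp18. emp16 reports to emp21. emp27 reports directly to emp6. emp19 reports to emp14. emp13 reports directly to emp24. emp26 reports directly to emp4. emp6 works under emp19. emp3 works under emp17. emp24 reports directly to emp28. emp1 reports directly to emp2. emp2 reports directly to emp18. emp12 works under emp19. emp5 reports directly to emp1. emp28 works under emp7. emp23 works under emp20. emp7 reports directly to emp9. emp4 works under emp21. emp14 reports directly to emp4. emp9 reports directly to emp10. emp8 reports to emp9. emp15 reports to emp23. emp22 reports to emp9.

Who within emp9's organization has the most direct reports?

emp9

Direct-report counts within emp9's organization: emp9 has 3; emp7 has 1; emp28 has 1; emp24 has 1. The largest is 3, held by emp9.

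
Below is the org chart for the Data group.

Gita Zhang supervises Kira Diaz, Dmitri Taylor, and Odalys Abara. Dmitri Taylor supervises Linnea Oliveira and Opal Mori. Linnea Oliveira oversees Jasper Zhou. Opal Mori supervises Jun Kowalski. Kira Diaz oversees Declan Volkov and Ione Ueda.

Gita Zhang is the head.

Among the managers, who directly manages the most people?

Gita Zhang

Direct-report counts: Gita Zhang has 3; Kira Diaz has 2; Dmitri Taylor has 2; Opal Mori has 1; Linnea Oliveira has 1. The largest is 3, held by Gita Zhang.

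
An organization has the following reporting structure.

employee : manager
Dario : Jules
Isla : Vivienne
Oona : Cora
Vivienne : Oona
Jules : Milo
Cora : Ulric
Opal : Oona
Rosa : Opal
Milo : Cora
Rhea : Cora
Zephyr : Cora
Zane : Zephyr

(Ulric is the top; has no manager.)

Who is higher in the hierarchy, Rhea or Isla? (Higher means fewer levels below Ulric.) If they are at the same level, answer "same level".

Rhea

Rhea is 2 levels below Ulric; Isla is 4. Rhea is higher.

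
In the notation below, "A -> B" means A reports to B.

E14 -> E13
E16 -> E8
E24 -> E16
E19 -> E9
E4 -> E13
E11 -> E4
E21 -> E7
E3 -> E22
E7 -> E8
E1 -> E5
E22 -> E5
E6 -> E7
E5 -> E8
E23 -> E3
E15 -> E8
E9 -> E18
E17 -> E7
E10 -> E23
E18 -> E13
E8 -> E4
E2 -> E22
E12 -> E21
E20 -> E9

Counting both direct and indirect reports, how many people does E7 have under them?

E7 directly manages E21, E6, E17. Under E21: E12 (1). E6 has no reports. E17 has no reports. So E7's organization is 3 direct reports plus everyone under them: 2 + 1 + 1 = 4.

4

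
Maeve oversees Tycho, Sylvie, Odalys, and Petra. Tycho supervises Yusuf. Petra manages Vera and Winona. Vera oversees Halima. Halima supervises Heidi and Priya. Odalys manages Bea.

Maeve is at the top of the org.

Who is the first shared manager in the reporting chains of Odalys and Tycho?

Maeve

Odalys's chain of managers is Maeve. Tycho's chain of managers is Maeve. The first manager that appears in both chains is Maeve.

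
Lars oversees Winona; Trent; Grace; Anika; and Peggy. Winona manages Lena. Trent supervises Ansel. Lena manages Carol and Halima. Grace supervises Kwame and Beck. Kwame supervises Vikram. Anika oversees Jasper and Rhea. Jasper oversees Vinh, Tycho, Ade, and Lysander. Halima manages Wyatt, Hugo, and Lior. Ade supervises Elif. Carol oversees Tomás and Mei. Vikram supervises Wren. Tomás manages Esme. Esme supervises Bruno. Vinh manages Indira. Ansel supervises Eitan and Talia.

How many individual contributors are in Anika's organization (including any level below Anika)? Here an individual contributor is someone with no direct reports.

5

The people in Anika's organization with no one reporting to them are Rhea, Tycho, Lysander, Indira, Elif. That is 5.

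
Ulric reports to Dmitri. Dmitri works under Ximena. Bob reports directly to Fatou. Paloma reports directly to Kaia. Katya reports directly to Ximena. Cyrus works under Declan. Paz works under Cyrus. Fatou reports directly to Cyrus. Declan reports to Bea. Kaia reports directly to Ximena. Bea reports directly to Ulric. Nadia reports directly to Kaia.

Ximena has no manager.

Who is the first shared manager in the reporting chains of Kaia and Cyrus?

Kaia's chain of managers is Ximena. Cyrus's chain of managers is Declan, Bea, Ulric, Dmitri, Ximena. The first manager that appears in both chains is Ximena.

Ximena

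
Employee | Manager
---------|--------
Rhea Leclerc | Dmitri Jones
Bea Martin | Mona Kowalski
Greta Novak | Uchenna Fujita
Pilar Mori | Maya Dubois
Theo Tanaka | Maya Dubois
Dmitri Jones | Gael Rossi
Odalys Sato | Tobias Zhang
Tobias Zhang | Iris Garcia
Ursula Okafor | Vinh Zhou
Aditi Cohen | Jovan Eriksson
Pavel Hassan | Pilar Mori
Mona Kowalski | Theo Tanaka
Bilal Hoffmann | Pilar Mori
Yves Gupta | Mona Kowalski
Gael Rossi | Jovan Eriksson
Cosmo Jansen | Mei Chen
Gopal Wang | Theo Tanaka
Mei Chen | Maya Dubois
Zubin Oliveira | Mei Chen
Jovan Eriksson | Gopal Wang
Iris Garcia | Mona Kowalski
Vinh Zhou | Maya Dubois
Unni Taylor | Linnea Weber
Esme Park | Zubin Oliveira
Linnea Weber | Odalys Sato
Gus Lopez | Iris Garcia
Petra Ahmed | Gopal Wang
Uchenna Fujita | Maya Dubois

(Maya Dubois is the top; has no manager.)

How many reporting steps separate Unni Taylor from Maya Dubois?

7

Chain from Unni Taylor up to Maya Dubois: Unni Taylor → Linnea Weber → Odalys Sato → Tobias Zhang → Iris Garcia → Mona Kowalski → Theo Tanaka → Maya Dubois. That is 7 steps up, so Unni Taylor is 7 levels below Maya Dubois.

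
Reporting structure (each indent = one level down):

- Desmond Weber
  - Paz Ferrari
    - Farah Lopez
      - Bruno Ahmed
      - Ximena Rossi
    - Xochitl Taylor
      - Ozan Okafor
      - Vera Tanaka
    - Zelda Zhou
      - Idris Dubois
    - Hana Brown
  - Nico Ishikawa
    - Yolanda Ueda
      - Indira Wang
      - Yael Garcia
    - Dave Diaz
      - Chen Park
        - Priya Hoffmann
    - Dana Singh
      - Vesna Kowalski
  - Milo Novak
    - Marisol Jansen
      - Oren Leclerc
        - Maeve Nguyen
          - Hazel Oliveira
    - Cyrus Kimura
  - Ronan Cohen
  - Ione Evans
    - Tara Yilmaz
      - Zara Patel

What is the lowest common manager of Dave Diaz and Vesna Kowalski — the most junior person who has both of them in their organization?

Nico Ishikawa

Dave Diaz's chain of managers is Nico Ishikawa, Desmond Weber. Vesna Kowalski's chain of managers is Dana Singh, Nico Ishikawa, Desmond Weber. The first manager that appears in both chains is Nico Ishikawa.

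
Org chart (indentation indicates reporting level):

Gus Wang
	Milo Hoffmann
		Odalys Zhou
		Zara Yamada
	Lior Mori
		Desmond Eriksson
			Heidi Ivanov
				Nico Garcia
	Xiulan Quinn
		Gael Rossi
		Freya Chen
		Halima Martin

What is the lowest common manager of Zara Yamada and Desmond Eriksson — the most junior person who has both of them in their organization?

Gus Wang

Zara Yamada's chain of managers is Milo Hoffmann, Gus Wang. Desmond Eriksson's chain of managers is Lior Mori, Gus Wang. The first manager that appears in both chains is Gus Wang.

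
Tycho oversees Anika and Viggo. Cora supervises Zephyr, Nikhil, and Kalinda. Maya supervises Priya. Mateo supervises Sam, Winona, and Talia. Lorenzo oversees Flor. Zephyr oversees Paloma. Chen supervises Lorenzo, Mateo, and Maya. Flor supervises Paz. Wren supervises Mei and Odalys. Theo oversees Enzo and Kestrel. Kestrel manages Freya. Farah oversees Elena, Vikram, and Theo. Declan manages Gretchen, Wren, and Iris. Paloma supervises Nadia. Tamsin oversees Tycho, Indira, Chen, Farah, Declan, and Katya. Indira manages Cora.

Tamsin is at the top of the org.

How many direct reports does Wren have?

2

Wren directly manages Mei, Odalys. That is 2 direct reports.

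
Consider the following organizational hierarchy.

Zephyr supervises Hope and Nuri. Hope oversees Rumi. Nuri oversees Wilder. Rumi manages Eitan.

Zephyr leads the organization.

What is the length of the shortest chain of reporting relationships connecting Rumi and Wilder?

Rumi is 2 levels below Zephyr, and Wilder is 2 levels below Zephyr (their lowest common manager). The shortest path runs up from Rumi to Zephyr and back down to Wilder: 2 + 2 = 4 links.

4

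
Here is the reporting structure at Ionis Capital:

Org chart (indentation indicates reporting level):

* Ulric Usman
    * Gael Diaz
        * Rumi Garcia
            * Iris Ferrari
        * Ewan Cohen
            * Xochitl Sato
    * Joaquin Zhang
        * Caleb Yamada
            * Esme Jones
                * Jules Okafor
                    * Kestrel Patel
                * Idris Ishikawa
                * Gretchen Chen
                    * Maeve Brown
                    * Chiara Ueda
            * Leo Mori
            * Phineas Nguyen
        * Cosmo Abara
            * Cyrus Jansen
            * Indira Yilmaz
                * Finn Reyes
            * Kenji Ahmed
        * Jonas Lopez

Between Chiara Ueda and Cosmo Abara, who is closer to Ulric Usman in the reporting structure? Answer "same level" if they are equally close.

Cosmo Abara

Chiara Ueda is 5 levels below Ulric Usman; Cosmo Abara is 2. Cosmo Abara is higher.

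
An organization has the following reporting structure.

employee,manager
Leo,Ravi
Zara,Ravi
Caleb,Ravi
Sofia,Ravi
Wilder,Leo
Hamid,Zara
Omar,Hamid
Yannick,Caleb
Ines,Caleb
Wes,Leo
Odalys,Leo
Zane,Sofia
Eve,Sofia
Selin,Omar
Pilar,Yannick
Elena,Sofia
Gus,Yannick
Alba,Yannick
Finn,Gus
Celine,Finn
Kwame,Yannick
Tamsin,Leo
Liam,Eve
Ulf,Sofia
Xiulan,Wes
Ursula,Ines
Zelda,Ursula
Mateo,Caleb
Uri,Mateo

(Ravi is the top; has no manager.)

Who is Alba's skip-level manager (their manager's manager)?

Alba reports to Yannick, and Yannick reports to Caleb. So Alba's skip-level manager is Caleb.

Caleb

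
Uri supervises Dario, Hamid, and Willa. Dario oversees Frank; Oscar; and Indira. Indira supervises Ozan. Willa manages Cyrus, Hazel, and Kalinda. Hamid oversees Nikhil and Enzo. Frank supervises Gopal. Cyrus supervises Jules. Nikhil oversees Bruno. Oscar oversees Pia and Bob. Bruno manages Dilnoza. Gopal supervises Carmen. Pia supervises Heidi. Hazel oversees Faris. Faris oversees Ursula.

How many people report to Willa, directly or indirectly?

6

Willa directly manages Cyrus, Hazel, Kalinda. Under Cyrus: Jules (1). Under Hazel: Faris, Ursula (2). Kalinda has no reports. So Willa's organization is 3 direct reports plus everyone under them: 2 + 3 + 1 = 6.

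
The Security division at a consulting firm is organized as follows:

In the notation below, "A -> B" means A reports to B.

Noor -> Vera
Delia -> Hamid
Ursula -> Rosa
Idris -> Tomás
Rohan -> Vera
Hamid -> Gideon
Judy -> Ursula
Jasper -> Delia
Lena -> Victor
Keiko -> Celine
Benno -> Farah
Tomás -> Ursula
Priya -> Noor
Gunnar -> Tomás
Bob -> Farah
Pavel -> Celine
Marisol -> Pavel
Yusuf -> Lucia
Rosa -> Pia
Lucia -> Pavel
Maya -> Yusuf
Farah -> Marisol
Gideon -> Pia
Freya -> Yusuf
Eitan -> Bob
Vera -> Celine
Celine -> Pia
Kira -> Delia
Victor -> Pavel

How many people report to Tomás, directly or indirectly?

Tomás directly manages Gunnar, Idris. Gunnar has no reports. Idris has no reports. So Tomás's organization is 2 direct reports plus everyone under them: 1 + 1 = 2.

2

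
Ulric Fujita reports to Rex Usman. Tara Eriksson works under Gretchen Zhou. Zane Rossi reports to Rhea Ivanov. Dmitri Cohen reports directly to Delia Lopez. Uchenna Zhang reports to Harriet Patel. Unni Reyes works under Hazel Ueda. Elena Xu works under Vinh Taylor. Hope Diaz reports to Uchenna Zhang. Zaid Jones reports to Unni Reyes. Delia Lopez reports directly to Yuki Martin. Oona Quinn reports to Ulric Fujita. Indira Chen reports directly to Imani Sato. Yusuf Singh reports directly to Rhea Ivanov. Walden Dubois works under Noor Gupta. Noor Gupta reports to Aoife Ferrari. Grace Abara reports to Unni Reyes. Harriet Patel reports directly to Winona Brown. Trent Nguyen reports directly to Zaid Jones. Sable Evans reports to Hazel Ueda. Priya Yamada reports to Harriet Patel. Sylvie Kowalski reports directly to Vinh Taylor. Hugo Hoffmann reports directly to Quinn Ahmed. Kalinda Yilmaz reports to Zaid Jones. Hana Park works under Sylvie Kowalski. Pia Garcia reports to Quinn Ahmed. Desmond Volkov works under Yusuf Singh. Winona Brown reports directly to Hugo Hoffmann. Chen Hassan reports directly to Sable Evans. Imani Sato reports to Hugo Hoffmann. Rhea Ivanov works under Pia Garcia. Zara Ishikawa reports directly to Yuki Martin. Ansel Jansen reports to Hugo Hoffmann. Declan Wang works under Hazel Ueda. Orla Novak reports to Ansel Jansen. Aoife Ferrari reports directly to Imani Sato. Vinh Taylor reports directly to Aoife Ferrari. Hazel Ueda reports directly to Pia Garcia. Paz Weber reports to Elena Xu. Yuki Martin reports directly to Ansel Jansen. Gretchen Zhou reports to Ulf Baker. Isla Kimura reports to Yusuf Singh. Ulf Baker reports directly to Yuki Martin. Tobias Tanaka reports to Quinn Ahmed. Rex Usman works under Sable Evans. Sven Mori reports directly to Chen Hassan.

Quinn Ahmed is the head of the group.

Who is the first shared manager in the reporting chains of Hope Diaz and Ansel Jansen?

Hugo Hoffmann

Hope Diaz's chain of managers is Uchenna Zhang, Harriet Patel, Winona Brown, Hugo Hoffmann, Quinn Ahmed. Ansel Jansen's chain of managers is Hugo Hoffmann, Quinn Ahmed. The first manager that appears in both chains is Hugo Hoffmann.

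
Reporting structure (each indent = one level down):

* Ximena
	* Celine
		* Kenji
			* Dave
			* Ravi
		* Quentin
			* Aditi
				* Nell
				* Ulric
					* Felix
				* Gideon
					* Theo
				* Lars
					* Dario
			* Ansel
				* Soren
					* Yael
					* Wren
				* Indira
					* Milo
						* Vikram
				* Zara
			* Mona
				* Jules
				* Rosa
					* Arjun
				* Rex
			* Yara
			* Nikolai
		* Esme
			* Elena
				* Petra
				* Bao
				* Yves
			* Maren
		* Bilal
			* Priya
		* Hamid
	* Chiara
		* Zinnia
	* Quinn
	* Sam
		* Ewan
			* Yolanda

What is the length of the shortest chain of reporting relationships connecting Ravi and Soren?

5

Ravi is 2 levels below Celine, and Soren is 3 levels below Celine (their lowest common manager). The shortest path runs up from Ravi to Celine and back down to Soren: 2 + 3 = 5 links.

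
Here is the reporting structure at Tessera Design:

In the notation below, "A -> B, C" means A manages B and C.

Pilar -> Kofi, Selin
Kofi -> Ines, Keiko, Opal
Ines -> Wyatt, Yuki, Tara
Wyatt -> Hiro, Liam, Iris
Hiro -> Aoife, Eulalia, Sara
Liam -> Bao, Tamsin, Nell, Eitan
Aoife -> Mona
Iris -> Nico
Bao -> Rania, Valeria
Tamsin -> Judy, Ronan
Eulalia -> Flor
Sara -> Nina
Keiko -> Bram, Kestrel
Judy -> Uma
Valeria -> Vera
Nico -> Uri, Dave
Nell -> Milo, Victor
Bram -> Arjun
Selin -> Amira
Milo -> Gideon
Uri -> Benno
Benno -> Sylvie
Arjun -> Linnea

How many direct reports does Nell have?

2

Nell directly manages Milo, Victor. That is 2 direct reports.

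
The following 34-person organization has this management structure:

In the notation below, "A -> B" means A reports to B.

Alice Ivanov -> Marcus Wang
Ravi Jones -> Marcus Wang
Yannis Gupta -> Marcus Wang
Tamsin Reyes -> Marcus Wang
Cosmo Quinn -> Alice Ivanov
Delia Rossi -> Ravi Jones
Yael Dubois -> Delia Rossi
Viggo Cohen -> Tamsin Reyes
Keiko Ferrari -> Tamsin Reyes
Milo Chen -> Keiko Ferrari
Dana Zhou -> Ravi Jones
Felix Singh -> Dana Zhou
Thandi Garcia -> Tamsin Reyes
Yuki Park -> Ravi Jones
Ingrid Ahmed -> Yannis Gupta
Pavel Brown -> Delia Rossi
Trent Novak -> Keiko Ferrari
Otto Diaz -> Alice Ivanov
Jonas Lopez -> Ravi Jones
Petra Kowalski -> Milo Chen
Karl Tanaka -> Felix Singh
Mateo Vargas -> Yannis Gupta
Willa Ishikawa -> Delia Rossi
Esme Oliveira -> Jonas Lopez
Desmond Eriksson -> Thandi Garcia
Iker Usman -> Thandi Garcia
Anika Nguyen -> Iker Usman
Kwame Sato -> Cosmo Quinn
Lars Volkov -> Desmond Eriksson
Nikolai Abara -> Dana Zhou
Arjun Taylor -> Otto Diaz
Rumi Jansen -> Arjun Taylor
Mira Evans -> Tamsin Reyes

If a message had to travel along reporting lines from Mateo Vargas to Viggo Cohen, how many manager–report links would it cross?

4

Mateo Vargas is 2 levels below Marcus Wang, and Viggo Cohen is 2 levels below Marcus Wang (their lowest common manager). The shortest path runs up from Mateo Vargas to Marcus Wang and back down to Viggo Cohen: 2 + 2 = 4 links.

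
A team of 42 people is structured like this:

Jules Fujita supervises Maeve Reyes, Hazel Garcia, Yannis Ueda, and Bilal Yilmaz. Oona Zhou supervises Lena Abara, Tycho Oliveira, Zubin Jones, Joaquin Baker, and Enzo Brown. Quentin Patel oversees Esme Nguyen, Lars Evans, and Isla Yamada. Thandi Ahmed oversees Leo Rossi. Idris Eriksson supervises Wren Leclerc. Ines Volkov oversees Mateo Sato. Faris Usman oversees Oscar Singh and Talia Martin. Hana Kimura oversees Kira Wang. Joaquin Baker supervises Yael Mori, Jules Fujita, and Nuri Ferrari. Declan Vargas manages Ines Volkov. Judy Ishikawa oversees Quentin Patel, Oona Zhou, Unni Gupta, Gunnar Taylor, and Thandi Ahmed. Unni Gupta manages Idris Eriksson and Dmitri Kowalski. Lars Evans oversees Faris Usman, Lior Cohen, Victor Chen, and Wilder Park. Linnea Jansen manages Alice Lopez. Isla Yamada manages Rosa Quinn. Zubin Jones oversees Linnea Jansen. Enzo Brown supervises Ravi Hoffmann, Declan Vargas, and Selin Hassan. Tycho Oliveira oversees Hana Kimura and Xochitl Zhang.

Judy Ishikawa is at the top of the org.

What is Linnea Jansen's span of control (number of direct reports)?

1

Linnea Jansen directly manages Alice Lopez. That is 1 direct report.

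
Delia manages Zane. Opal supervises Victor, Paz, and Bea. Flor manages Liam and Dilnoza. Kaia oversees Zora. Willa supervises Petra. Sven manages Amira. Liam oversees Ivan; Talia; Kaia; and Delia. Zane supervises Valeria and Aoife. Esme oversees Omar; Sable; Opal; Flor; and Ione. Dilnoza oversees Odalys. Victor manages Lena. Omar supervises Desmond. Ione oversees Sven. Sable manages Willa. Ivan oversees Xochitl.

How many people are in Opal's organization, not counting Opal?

Opal directly manages Victor, Paz, Bea. Under Victor: Lena (1). Paz has no reports. Bea has no reports. So Opal's organization is 3 direct reports plus everyone under them: 2 + 1 + 1 = 4.

4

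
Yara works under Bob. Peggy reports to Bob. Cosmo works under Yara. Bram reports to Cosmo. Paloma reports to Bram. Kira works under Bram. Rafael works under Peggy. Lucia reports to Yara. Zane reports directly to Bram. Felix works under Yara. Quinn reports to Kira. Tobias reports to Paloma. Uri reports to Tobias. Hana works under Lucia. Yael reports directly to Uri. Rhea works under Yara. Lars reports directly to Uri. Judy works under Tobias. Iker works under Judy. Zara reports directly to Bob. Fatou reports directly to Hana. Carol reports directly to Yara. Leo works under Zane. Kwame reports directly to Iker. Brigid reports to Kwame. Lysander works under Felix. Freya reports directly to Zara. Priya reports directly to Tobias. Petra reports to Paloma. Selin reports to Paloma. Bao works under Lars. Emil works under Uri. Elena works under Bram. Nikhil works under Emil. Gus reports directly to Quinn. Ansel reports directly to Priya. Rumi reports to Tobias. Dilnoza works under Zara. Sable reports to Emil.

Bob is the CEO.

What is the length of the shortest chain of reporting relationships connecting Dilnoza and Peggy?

3

Dilnoza is 2 levels below Bob, and Peggy is 1 level below Bob (their lowest common manager). The shortest path runs up from Dilnoza to Bob and back down to Peggy: 2 + 1 = 3 links.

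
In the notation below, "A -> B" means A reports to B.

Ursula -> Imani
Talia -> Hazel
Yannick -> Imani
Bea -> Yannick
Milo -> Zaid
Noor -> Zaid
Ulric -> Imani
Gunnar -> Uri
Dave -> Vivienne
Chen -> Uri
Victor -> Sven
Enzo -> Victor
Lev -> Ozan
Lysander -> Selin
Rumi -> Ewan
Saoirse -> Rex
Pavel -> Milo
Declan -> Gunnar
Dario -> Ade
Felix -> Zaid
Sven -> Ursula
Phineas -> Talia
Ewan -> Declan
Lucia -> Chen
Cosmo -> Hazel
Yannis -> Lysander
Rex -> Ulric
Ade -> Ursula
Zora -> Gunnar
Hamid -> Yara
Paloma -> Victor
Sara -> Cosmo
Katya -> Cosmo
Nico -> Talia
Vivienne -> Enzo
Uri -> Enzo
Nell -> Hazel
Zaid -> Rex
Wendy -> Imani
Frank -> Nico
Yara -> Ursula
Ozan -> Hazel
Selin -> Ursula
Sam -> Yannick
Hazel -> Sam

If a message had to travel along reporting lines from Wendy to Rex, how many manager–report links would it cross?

3

Wendy is 1 level below Imani, and Rex is 2 levels below Imani (their lowest common manager). The shortest path runs up from Wendy to Imani and back down to Rex: 1 + 2 = 3 links.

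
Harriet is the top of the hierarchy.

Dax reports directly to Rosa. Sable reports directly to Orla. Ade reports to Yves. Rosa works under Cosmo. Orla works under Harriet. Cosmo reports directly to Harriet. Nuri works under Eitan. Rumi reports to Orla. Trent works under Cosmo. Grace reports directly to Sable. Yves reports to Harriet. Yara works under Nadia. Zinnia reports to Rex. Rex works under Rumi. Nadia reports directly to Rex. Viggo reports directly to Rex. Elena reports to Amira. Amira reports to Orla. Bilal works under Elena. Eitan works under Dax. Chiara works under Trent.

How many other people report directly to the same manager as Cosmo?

2

Cosmo reports to Harriet. Harriet's other direct reports are Yves, Orla — 2 peers.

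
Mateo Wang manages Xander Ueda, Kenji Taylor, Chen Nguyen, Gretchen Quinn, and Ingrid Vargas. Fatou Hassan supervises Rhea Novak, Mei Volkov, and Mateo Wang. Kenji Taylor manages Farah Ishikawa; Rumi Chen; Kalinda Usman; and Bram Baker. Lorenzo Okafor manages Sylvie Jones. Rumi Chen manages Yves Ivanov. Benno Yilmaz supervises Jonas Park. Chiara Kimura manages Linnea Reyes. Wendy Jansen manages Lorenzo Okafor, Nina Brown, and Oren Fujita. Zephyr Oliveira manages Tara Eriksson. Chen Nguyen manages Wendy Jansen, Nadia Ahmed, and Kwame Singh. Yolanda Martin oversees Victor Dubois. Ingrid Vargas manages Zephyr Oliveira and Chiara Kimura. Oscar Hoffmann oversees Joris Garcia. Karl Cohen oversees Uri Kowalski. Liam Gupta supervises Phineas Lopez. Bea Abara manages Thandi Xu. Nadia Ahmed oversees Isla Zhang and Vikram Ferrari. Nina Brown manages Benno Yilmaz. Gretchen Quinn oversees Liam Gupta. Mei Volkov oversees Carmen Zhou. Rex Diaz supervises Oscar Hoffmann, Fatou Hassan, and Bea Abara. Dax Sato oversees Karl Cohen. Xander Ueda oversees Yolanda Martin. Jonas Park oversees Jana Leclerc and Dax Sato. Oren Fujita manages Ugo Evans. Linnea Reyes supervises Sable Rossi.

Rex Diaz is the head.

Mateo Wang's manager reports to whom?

Mateo Wang reports to Fatou Hassan, and Fatou Hassan reports to Rex Diaz. So Mateo Wang's skip-level manager is Rex Diaz.

Rex Diaz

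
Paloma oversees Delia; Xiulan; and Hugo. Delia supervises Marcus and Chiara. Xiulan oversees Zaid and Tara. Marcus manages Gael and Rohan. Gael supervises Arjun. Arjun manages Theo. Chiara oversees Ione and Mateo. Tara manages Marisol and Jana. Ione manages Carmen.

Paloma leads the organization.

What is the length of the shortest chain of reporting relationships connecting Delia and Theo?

Theo is in Delia's organization: the chain from Theo up to Delia is Theo → Arjun → Gael → Marcus → Delia, which is 4 links.

4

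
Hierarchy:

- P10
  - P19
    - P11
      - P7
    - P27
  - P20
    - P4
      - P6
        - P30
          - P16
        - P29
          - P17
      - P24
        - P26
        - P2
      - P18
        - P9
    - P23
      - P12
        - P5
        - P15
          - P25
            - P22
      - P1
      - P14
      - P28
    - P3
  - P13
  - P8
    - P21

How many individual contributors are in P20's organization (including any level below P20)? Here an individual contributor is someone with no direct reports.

11

The people in P20's organization with no one reporting to them are P3, P28, P14, P1, P22, P5, P9, P2, P26, P17, P16. That is 11.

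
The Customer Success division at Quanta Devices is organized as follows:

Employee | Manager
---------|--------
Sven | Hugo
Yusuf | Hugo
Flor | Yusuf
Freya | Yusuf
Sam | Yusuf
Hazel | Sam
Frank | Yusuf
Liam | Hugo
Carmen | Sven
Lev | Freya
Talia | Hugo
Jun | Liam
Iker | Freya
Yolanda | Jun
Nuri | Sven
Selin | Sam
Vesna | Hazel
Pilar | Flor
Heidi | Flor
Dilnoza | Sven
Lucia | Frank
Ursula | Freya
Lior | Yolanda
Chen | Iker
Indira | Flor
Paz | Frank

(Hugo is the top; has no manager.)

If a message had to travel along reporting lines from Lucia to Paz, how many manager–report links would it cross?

2

Lucia is 1 level below Frank, and Paz is 1 level below Frank (their lowest common manager). The shortest path runs up from Lucia to Frank and back down to Paz: 1 + 1 = 2 links.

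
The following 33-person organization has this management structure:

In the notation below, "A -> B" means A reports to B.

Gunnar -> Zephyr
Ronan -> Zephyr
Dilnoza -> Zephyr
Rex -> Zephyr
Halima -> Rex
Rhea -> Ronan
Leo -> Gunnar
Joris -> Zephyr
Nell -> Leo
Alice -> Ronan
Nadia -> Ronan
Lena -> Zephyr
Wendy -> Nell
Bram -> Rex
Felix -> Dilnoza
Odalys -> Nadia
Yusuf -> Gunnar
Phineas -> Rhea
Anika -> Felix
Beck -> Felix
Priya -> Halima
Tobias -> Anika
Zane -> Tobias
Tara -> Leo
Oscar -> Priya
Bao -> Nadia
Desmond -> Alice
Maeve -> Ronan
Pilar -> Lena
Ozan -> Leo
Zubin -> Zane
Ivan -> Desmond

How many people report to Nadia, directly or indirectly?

Nadia directly manages Odalys, Bao. Odalys has no reports. Bao has no reports. So Nadia's organization is 2 direct reports plus everyone under them: 1 + 1 = 2.

2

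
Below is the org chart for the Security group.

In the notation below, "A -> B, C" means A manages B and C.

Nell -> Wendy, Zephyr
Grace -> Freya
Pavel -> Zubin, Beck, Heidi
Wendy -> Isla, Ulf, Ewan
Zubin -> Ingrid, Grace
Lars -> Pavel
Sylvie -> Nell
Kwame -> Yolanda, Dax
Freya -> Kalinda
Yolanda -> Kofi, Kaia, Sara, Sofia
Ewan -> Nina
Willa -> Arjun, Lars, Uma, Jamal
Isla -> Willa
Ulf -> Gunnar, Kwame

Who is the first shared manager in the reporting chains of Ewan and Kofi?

Wendy

Ewan's chain of managers is Wendy, Nell, Sylvie. Kofi's chain of managers is Yolanda, Kwame, Ulf, Wendy, Nell, Sylvie. The first manager that appears in both chains is Wendy.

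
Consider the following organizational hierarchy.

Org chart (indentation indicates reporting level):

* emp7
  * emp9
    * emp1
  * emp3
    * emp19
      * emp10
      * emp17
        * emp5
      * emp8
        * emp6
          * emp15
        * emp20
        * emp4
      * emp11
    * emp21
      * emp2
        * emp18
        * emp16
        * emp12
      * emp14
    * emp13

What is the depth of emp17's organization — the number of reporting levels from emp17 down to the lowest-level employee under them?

1

The longest chain under emp17 runs emp17 → emp5, which is 1 level below emp17.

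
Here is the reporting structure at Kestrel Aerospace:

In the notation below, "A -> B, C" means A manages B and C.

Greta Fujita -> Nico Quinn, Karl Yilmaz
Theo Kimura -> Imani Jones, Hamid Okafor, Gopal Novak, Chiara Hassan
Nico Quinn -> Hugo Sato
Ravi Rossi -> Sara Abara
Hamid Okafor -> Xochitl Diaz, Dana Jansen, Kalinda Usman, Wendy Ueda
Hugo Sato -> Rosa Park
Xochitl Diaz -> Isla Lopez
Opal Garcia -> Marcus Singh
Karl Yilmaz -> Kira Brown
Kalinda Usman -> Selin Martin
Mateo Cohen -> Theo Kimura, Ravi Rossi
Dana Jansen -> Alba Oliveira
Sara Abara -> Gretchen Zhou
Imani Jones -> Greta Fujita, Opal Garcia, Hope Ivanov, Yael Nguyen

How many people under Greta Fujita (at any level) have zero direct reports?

2

The people in Greta Fujita's organization with no one reporting to them are Kira Brown, Rosa Park. That is 2.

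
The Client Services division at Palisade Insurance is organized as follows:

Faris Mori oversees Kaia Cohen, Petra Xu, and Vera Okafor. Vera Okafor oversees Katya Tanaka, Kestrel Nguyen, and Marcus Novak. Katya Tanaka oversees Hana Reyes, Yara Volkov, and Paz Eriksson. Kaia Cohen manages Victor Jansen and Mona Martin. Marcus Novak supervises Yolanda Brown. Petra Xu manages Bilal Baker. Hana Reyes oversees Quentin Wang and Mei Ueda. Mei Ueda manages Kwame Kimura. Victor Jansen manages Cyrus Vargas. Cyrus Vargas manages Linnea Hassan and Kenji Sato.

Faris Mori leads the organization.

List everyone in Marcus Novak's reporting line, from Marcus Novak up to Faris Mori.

Marcus Novak -> Vera Okafor -> Faris Mori

Marcus Novak reports to Vera Okafor. Vera Okafor reports to Faris Mori. Faris Mori is at the top.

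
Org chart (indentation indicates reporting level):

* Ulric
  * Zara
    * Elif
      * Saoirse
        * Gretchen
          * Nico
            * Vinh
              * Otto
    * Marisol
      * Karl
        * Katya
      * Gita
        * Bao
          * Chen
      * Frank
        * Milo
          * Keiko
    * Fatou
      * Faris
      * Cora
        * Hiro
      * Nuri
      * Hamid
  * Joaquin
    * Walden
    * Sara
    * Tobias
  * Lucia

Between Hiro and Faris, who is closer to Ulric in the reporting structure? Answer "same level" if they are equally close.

Faris

Hiro is 4 levels below Ulric; Faris is 3. Faris is higher.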